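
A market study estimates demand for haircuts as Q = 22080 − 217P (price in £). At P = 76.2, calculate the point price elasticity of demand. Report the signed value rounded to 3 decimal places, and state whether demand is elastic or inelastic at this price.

dQ/dP = −217. At P = 76.2, Q = 22080 − 217(76.2) = 5544.6.
Ed = (dQ/dP)·(P/Q) = −217 × (76.2/5544.6) = -2.98225…
|Ed| = 2.982 > 1, so demand is elastic.

-2.982; elastic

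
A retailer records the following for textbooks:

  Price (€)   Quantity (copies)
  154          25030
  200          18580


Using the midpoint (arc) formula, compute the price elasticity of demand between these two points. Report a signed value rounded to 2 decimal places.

%ΔQ = (18580 − 25030) / [(25030 + 18580)/2] = -6450/21805 = -0.295803…
%ΔP = (200 − 154) / [(154 + 200)/2] = 46/177 = 0.259887…
Arc Ed = %ΔQ / %ΔP = (-6450/21805) / (46/177) = -1.1382…

-1.14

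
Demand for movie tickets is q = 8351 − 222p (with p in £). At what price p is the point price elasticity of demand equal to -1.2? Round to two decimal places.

20.52

Ed = −222p/(8351 − 222p). Set this equal to -1.2:
222p = 1.2·(8351 − 222p) ⇒ 222p(1 + 1.2) = 1.2·8351
p = 1.2·8351 / (222·2.2) = 20.5184…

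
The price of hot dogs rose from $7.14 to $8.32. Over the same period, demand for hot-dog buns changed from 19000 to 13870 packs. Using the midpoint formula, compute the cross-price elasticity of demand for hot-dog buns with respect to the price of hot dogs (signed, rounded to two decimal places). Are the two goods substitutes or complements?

%ΔQ_{hot-dog buns} = (13870 − 19000)/avg = -5130/16435 = -0.312138…
%ΔP_{hot dogs} = (8.32 − 7.14)/avg = 1.18/7.73 = 0.152652…
E_cross = (-5130/16435) / (1.18/7.73) = -2.0447…
E_cross < 0 ⇒ the goods are complements.

-2.04; complements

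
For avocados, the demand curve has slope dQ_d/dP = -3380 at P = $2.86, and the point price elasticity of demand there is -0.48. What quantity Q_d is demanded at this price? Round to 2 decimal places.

20139.17

Ed = (dQ_d/dP)·(P/Q_d) ⇒ Q_d = (dQ_d/dP)·P/Ed = (-3380)·2.86/(-0.48) = 20139.1666…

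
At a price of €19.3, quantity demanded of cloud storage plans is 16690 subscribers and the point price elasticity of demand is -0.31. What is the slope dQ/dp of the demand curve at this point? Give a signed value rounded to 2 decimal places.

Ed = (dQ/dp)·(p/Q) ⇒ dQ/dp = Ed·Q/p = (-0.31)·16690/19.3 = -268.0777…

-268.08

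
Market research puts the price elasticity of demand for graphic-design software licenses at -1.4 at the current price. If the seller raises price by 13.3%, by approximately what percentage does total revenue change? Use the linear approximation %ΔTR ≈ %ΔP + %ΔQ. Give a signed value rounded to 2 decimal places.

%ΔQ ≈ Ed × %ΔP = (-1.4) × (+13.3%) = -18.6200%
%ΔTR ≈ %ΔP + %ΔQ = (+13.3%) + (-18.6200%) = -5.3200%

-5.32%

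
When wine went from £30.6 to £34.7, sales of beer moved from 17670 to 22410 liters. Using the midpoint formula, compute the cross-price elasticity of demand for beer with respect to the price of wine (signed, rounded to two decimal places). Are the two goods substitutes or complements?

%ΔQ_{beer} = (22410 − 17670)/avg = 4740/20040 = 0.236526…
%ΔP_{wine} = (34.7 − 30.6)/avg = 4.1/32.65 = 0.125574…
E_cross = (4740/20040) / (4.1/32.65) = 1.8835…
E_cross > 0 ⇒ the goods are substitutes.

1.88; substitutes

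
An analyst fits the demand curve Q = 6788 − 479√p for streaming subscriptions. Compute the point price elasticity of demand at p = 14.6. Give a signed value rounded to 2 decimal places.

-0.18

dQ/dp = −479/(2√p) = -62.68. At p = 14.6, Q = 4957.74.
Ed = (dQ/dp)·(p/Q) = (-62.68) × (14.6/4957.74) = -0.1845…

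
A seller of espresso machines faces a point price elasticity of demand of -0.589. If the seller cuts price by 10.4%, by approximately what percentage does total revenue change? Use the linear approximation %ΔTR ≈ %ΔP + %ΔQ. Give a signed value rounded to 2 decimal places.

-4.27%

%ΔQ ≈ Ed × %ΔP = (-0.589) × (-10.4%) = +6.1256%
%ΔTR ≈ %ΔP + %ΔQ = (-10.4%) + (+6.1256%) = -4.2744%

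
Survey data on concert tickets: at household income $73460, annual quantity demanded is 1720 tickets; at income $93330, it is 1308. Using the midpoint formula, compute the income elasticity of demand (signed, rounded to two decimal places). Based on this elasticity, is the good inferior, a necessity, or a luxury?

%ΔQ = (1308 − 1720)/[( 1720 + 1308)/2] = -412/1514 = -0.272126…
%ΔIncome = (93330 − 73460)/[( 73460 + 93330)/2] = 19870/83395 = 0.238263…
E_income = (-412/1514) / (19870/83395) = -1.1421…
E_income < 0 ⇒ inferior good.

-1.14; inferior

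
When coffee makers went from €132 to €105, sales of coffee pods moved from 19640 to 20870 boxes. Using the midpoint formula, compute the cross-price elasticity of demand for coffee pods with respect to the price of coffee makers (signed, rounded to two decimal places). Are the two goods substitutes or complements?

-0.27; complements

%ΔQ_{coffee pods} = (20870 − 19640)/avg = 1230/20255 = 0.060725…
%ΔP_{coffee makers} = (105 − 132)/avg = -27/118.5 = -0.227848…
E_cross = (1230/20255) / (-27/118.5) = -0.2665…
E_cross < 0 ⇒ the goods are complements.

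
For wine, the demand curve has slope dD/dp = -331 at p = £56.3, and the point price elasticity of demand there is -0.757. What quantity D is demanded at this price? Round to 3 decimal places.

24617.305

Ed = (dD/dp)·(p/D) ⇒ D = (dD/dp)·p/Ed = (-331)·56.3/(-0.757) = 24617.30515…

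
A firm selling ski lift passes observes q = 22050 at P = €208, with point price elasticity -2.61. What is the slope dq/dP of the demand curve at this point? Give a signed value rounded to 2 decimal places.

-276.69

Ed = (dq/dP)·(P/q) ⇒ dq/dP = Ed·q/P = (-2.61)·22050/208 = -276.6850…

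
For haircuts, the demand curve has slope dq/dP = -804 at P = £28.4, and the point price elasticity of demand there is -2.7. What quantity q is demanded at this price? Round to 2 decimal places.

Ed = (dq/dP)·(P/q) ⇒ q = (dq/dP)·P/Ed = (-804)·28.4/(-2.7) = 8456.8888…

8456.89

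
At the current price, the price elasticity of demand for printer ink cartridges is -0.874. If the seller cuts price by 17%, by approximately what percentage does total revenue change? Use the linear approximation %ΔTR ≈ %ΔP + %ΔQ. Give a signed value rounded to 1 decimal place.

%ΔQ ≈ Ed × %ΔP = (-0.874) × (-17%) = +14.8580%
%ΔTR ≈ %ΔP + %ΔQ = (-17%) + (+14.8580%) = -2.1420%

-2.1%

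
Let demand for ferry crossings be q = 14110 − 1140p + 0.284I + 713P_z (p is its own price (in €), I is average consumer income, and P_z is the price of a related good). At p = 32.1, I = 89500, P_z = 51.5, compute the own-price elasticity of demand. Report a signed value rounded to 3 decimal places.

-0.923

At the given values, q = 14110 − 1140(32.1) + 0.284(89500) + 713(51.5) = 39653.5.
∂q/∂p = −1140.
E = (-1140) × (32.1/39653.5) = -0.92284…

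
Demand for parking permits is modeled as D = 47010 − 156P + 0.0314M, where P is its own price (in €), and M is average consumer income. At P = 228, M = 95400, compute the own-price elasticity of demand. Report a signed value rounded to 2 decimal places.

-2.46

At the given values, D = 47010 − 156(228) + 0.0314(95400) = 14437.56.
∂D/∂P = −156.
E = (-156) × (228/14437.56) = -2.4635…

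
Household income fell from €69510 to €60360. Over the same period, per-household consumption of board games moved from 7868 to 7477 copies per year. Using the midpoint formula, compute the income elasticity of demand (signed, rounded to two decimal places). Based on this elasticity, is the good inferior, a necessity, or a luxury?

%ΔQ = (7477 − 7868)/[( 7868 + 7477)/2] = -391/7672.5 = -0.050961…
%ΔIncome = (60360 − 69510)/[( 69510 + 60360)/2] = -9150/64935 = -0.140910…
E_income = (-391/7672.5) / (-9150/64935) = 0.3616…
0 < E_income < 1 ⇒ normal good, necessity.

0.36; necessity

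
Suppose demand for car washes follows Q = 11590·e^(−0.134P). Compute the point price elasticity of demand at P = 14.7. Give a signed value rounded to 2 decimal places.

-1.97

dQ/dP = −0.134·Q = -216.628. At P = 14.7, Q = 1616.63.
Ed = (dQ/dP)·(P/Q) = (-216.628) × (14.7/1616.63) = -1.9698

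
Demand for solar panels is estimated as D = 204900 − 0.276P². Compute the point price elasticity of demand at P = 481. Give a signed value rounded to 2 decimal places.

-0.91

dD/dP = −2·0.276·P = -265.512. At P = 481, D = 141044.364.
Ed = (dD/dP)·(P/D) = (-265.512) × (481/141044.364) = -0.9054…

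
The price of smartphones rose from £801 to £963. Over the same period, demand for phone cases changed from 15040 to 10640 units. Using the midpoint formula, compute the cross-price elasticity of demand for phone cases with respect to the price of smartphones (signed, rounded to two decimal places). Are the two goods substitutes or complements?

-1.87; complements

%ΔQ_{phone cases} = (10640 − 15040)/avg = -4400/12840 = -0.342679…
%ΔP_{smartphones} = (963 − 801)/avg = 162/882 = 0.183673…
E_cross = (-4400/12840) / (162/882) = -1.8656…
E_cross < 0 ⇒ the goods are complements.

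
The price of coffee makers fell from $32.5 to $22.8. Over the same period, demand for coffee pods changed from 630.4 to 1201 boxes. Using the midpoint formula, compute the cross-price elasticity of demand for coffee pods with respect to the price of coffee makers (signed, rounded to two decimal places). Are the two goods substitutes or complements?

-1.78; complements

%ΔQ_{coffee pods} = (1201 − 630.4)/avg = 570.6/915.7 = 0.623129…
%ΔP_{coffee makers} = (22.8 − 32.5)/avg = -9.7/27.65 = -0.350813…
E_cross = (570.6/915.7) / (-9.7/27.65) = -1.7762…
E_cross < 0 ⇒ the goods are complements.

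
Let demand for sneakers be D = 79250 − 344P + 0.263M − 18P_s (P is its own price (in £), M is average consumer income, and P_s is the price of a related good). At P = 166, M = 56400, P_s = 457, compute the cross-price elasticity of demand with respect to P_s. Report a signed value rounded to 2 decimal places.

At the given values, D = 79250 − 344(166) + 0.263(56400) − 18(457) = 28753.2.
∂D/∂P_s = -18.
E = (-18) × (457/28753.2) = -0.2860…

-0.29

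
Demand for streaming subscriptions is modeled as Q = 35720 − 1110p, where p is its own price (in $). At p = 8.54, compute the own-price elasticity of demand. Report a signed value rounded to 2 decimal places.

-0.36

At the given values, Q = 35720 − 1110(8.54) = 26240.6.
∂Q/∂p = −1110.
E = (-1110) × (8.54/26240.6) = -0.3612…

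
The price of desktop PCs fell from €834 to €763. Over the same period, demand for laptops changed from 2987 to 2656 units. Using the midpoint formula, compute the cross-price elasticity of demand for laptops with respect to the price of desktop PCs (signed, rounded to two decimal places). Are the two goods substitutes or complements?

1.32; substitutes

%ΔQ_{laptops} = (2656 − 2987)/avg = -331/2821.5 = -0.117313…
%ΔP_{desktop PCs} = (763 − 834)/avg = -71/798.5 = -0.088916…
E_cross = (-331/2821.5) / (-71/798.5) = 1.3193…
E_cross > 0 ⇒ the goods are substitutes.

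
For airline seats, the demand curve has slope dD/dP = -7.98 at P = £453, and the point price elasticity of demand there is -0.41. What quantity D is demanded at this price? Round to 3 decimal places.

8816.927

Ed = (dD/dP)·(P/D) ⇒ D = (dD/dP)·P/Ed = (-7.98)·453/(-0.41) = 8816.92682…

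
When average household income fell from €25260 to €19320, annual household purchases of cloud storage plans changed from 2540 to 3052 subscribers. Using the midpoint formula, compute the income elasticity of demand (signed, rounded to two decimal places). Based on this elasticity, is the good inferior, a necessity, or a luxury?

%ΔQ = (3052 − 2540)/[( 2540 + 3052)/2] = 512/2796 = 0.183118…
%ΔIncome = (19320 − 25260)/[( 25260 + 19320)/2] = -5940/22290 = -0.266487…
E_income = (512/2796) / (-5940/22290) = -0.6871…
E_income < 0 ⇒ inferior good.

-0.69; inferior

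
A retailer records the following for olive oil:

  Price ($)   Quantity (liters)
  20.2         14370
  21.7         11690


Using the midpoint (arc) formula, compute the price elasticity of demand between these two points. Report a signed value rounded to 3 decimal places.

%ΔQ = (11690 − 14370) / [(14370 + 11690)/2] = -2680/13030 = -0.205679…
%ΔP = (21.7 − 20.2) / [(20.2 + 21.7)/2] = 1.5/20.95 = 0.071599…
Arc Ed = %ΔQ / %ΔP = (-2680/13030) / (1.5/20.95) = -2.87265…

-2.873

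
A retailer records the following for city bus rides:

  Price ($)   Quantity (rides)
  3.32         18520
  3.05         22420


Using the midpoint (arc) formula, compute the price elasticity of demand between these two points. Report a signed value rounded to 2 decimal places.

-2.25

%ΔQ = (22420 − 18520) / [(18520 + 22420)/2] = 3900/20470 = 0.190522…
%ΔP = (3.05 − 3.32) / [(3.32 + 3.05)/2] = -0.27/3.185 = -0.084772…
Arc Ed = %ΔQ / %ΔP = (3900/20470) / (-0.27/3.185) = -2.2474…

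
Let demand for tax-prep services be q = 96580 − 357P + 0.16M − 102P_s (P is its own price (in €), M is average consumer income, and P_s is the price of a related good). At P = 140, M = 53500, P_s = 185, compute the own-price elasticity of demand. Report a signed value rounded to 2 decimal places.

At the given values, q = 96580 − 357(140) + 0.16(53500) − 102(185) = 36290.
∂q/∂P = −357.
E = (-357) × (140/36290) = -1.3772…

-1.38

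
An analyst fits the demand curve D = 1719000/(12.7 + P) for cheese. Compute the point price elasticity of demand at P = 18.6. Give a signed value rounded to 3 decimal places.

dD/dP = −1719000/(12.7 + P)² = -1754.64. At P = 18.6, D = 54920.1.
Ed = (dD/dP)·(P/D) = (-1754.64) × (18.6/54920.1) = -0.59424…

-0.594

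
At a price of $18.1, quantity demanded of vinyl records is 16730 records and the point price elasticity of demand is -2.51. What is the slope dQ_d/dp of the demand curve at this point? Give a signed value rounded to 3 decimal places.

Ed = (dQ_d/dp)·(p/Q_d) ⇒ dQ_d/dp = Ed·Q_d/p = (-2.51)·16730/18.1 = -2320.01657…

-2320.017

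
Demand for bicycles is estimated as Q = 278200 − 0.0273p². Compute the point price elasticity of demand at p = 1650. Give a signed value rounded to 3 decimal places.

-0.729

dQ/dp = −2·0.0273·p = -90.09. At p = 1650, Q = 203875.75.
Ed = (dQ/dp)·(p/Q) = (-90.09) × (1650/203875.75) = -0.72911…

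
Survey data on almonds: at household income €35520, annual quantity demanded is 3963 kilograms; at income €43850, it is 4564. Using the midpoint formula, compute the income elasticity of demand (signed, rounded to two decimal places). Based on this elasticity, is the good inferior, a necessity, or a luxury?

0.67; necessity

%ΔQ = (4564 − 3963)/[( 3963 + 4564)/2] = 601/4263.5 = 0.140963…
%ΔIncome = (43850 − 35520)/[( 35520 + 43850)/2] = 8330/39685 = 0.209902…
E_income = (601/4263.5) / (8330/39685) = 0.6715…
0 < E_income < 1 ⇒ normal good, necessity.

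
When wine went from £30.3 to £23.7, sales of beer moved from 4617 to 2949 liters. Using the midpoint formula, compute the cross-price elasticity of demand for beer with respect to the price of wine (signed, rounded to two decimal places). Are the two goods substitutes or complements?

%ΔQ_{beer} = (2949 − 4617)/avg = -1668/3783 = -0.440919…
%ΔP_{wine} = (23.7 − 30.3)/avg = -6.6/27 = -0.244444…
E_cross = (-1668/3783) / (-6.6/27) = 1.8037…
E_cross > 0 ⇒ the goods are substitutes.

1.80; substitutes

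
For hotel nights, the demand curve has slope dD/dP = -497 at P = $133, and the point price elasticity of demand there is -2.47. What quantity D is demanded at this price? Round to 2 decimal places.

Ed = (dD/dP)·(P/D) ⇒ D = (dD/dP)·P/Ed = (-497)·133/(-2.47) = 26761.5384…

26761.54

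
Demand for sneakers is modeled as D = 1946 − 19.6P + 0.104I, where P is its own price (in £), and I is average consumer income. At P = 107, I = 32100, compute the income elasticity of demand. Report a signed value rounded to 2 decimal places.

1.05

At the given values, D = 1946 − 19.6(107) + 0.104(32100) = 3187.2.
∂D/∂I = 0.104.
E = (0.104) × (32100/3187.2) = 1.0474…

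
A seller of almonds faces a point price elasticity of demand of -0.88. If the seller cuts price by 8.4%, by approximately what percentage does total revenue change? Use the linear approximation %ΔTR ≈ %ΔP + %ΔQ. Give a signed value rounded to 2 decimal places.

%ΔQ ≈ Ed × %ΔP = (-0.88) × (-8.4%) = +7.3920%
%ΔTR ≈ %ΔP + %ΔQ = (-8.4%) + (+7.3920%) = -1.0080%

-1.01%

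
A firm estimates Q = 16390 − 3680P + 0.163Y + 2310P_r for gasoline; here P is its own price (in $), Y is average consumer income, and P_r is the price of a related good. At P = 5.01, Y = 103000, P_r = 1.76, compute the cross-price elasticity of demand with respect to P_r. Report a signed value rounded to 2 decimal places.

At the given values, Q = 16390 − 3680(5.01) + 0.163(103000) + 2310(1.76) = 18807.8.
∂Q/∂P_r = 2310.
E = (2310) × (1.76/18807.8) = 0.2161…

0.22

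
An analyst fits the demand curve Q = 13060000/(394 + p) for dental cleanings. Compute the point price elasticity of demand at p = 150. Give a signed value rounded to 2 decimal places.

-0.28

dQ/dp = −13060000/(394 + p)² = -44.1312. At p = 150, Q = 24007.4.
Ed = (dQ/dp)·(p/Q) = (-44.1312) × (150/24007.4) = -0.2757…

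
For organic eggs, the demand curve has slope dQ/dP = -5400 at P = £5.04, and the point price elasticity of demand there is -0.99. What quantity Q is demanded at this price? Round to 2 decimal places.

27490.91

Ed = (dQ/dP)·(P/Q) ⇒ Q = (dQ/dP)·P/Ed = (-5400)·5.04/(-0.99) = 27490.9090…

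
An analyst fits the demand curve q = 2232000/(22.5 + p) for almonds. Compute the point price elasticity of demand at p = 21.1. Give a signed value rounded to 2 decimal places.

dq/dp = −2232000/(22.5 + p)² = -1174.14. At p = 21.1, q = 51192.7.
Ed = (dq/dp)·(p/q) = (-1174.14) × (21.1/51192.7) = -0.4839…

-0.48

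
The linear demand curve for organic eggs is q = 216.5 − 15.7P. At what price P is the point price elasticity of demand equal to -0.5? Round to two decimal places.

Ed = −15.7P/(216.5 − 15.7P). Set this equal to -0.5:
15.7P = 0.5·(216.5 − 15.7P) ⇒ 15.7P(1 + 0.5) = 0.5·216.5
P = 0.5·216.5 / (15.7·1.5) = 4.5966…

4.60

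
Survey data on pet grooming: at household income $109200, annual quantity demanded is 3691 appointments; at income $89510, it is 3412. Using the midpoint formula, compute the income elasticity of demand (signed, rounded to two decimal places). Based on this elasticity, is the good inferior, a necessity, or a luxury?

%ΔQ = (3412 − 3691)/[( 3691 + 3412)/2] = -279/3551.5 = -0.078558…
%ΔIncome = (89510 − 109200)/[( 109200 + 89510)/2] = -19690/99355 = -0.198178…
E_income = (-279/3551.5) / (-19690/99355) = 0.3964…
0 < E_income < 1 ⇒ normal good, necessity.

0.40; necessity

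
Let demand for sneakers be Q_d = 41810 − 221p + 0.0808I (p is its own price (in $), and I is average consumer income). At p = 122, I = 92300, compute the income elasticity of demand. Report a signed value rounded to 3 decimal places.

0.334

At the given values, Q_d = 41810 − 221(122) + 0.0808(92300) = 22305.84.
∂Q_d/∂I = 0.0808.
E = (0.0808) × (92300/22305.84) = 0.33434…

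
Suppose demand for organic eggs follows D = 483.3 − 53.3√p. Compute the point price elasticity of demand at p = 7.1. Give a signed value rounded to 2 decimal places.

-0.21

dD/dp = −53.3/(2√p) = -10.0016. At p = 7.1, D = 341.278.
Ed = (dD/dp)·(p/D) = (-10.0016) × (7.1/341.278) = -0.2080…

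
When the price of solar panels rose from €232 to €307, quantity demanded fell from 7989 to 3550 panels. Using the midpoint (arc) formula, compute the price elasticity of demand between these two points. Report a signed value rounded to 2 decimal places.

%ΔQ = (3550 − 7989) / [(7989 + 3550)/2] = -4439/5769.5 = -0.769390…
%ΔP = (307 − 232) / [(232 + 307)/2] = 75/269.5 = 0.278293…
Arc Ed = %ΔQ / %ΔP = (-4439/5769.5) / (75/269.5) = -2.7646…

-2.76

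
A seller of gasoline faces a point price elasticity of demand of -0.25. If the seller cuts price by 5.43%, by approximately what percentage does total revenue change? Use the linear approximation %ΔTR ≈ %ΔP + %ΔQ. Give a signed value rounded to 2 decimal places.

-4.07%

%ΔQ ≈ Ed × %ΔP = (-0.25) × (-5.43%) = +1.3575%
%ΔTR ≈ %ΔP + %ΔQ = (-5.43%) + (+1.3575%) = -4.0725%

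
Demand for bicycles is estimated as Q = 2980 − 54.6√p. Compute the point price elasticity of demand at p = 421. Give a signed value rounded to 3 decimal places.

-0.301

dQ/dp = −54.6/(2√p) = -1.33052. At p = 421, Q = 1859.7.
Ed = (dQ/dp)·(p/Q) = (-1.33052) × (421/1859.7) = -0.30120…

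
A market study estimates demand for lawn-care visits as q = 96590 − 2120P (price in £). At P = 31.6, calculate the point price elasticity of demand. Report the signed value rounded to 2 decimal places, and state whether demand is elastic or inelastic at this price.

dq/dP = −2120. At P = 31.6, q = 96590 − 2120(31.6) = 29598.
Ed = (dq/dP)·(P/q) = −2120 × (31.6/29598) = -2.2633…
|Ed| = 2.26 > 1, so demand is elastic.

-2.26; elastic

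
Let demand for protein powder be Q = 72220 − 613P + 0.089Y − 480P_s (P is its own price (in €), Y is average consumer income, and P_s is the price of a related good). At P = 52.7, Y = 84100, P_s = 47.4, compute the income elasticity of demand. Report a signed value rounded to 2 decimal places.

0.30

At the given values, Q = 72220 − 613(52.7) + 0.089(84100) − 480(47.4) = 24647.8.
∂Q/∂Y = 0.089.
E = (0.089) × (84100/24647.8) = 0.3036…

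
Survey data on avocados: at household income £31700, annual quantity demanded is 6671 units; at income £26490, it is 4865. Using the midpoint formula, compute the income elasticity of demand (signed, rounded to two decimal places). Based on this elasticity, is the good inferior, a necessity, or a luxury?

1.75; luxury

%ΔQ = (4865 − 6671)/[( 6671 + 4865)/2] = -1806/5768 = -0.313106…
%ΔIncome = (26490 − 31700)/[( 31700 + 26490)/2] = -5210/29095 = -0.179068…
E_income = (-1806/5768) / (-5210/29095) = 1.7485…
E_income > 1 ⇒ normal good, luxury.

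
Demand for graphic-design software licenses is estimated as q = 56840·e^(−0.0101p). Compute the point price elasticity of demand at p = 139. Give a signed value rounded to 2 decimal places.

-1.40

dq/dp = −0.0101·q = -141.016. At p = 139, q = 13962.
Ed = (dq/dp)·(p/q) = (-141.016) × (139/13962) = -1.4039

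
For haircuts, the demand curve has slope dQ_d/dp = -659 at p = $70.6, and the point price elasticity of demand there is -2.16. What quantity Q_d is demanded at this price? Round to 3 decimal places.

Ed = (dQ_d/dp)·(p/Q_d) ⇒ Q_d = (dQ_d/dp)·p/Ed = (-659)·70.6/(-2.16) = 21539.53703…

21539.537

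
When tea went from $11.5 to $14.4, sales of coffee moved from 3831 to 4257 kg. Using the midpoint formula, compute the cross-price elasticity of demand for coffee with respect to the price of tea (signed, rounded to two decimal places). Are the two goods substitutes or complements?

0.47; substitutes

%ΔQ_{coffee} = (4257 − 3831)/avg = 426/4044 = 0.105341…
%ΔP_{tea} = (14.4 − 11.5)/avg = 2.9/12.95 = 0.223938…
E_cross = (426/4044) / (2.9/12.95) = 0.4704…
E_cross > 0 ⇒ the goods are substitutes.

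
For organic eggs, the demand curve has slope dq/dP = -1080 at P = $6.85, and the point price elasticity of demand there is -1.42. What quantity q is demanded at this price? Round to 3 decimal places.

5209.859

Ed = (dq/dP)·(P/q) ⇒ q = (dq/dP)·P/Ed = (-1080)·6.85/(-1.42) = 5209.85915…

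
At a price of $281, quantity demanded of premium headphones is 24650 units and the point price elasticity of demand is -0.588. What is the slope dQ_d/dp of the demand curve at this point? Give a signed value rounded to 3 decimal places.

Ed = (dQ_d/dp)·(p/Q_d) ⇒ dQ_d/dp = Ed·Q_d/p = (-0.588)·24650/281 = -51.58078…

-51.581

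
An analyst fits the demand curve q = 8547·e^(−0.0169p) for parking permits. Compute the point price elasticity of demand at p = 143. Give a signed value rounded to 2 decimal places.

-2.42

dq/dp = −0.0169·q = -12.8867. At p = 143, q = 762.525.
Ed = (dq/dp)·(p/q) = (-12.8867) × (143/762.525) = -2.4167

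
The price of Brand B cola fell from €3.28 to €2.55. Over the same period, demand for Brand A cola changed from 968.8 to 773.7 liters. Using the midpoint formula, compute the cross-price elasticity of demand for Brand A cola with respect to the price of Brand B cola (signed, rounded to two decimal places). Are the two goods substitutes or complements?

%ΔQ_{Brand A cola} = (773.7 − 968.8)/avg = -195.1/871.25 = -0.223931…
%ΔP_{Brand B cola} = (2.55 − 3.28)/avg = -0.73/2.915 = -0.250428…
E_cross = (-195.1/871.25) / (-0.73/2.915) = 0.8941…
E_cross > 0 ⇒ the goods are substitutes.

0.89; substitutes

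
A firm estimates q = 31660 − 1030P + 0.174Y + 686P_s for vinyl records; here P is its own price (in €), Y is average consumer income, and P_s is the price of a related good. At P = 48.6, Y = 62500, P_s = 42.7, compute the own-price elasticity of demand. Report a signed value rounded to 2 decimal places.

-2.30

At the given values, q = 31660 − 1030(48.6) + 0.174(62500) + 686(42.7) = 21769.2.
∂q/∂P = −1030.
E = (-1030) × (48.6/21769.2) = -2.2994…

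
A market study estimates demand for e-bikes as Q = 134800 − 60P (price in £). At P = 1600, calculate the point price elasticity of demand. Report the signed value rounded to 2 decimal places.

-2.47

dQ/dP = −60. At P = 1600, Q = 134800 − 60(1600) = 38800.
Ed = (dQ/dP)·(P/Q) = −60 × (1600/38800) = -2.4742…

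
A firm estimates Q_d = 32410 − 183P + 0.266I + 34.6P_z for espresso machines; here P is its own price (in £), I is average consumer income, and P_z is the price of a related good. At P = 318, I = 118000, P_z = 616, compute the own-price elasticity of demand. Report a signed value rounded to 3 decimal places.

-2.162

At the given values, Q_d = 32410 − 183(318) + 0.266(118000) + 34.6(616) = 26917.6.
∂Q_d/∂P = −183.
E = (-183) × (318/26917.6) = -2.16193…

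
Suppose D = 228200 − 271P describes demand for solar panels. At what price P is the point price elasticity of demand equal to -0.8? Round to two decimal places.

374.25

Ed = −271P/(228200 − 271P). Set this equal to -0.8:
271P = 0.8·(228200 − 271P) ⇒ 271P(1 + 0.8) = 0.8·228200
P = 0.8·228200 / (271·1.8) = 374.2517…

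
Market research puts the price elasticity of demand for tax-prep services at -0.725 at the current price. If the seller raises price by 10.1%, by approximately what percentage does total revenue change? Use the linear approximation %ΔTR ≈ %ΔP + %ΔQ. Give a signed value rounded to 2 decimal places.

+2.78%

%ΔQ ≈ Ed × %ΔP = (-0.725) × (+10.1%) = -7.3225%
%ΔTR ≈ %ΔP + %ΔQ = (+10.1%) + (-7.3225%) = +2.7775%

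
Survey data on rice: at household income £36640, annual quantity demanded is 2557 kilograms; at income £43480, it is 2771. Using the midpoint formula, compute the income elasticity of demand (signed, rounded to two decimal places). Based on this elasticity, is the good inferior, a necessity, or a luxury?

%ΔQ = (2771 − 2557)/[( 2557 + 2771)/2] = 214/2664 = 0.080330…
%ΔIncome = (43480 − 36640)/[( 36640 + 43480)/2] = 6840/40060 = 0.170743…
E_income = (214/2664) / (6840/40060) = 0.4704…
0 < E_income < 1 ⇒ normal good, necessity.

0.47; necessity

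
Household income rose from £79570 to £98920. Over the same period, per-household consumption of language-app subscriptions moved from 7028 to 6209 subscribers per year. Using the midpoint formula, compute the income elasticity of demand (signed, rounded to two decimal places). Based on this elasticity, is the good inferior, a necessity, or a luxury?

%ΔQ = (6209 − 7028)/[( 7028 + 6209)/2] = -819/6618.5 = -0.123744…
%ΔIncome = (98920 − 79570)/[( 79570 + 98920)/2] = 19350/89245 = 0.216818…
E_income = (-819/6618.5) / (19350/89245) = -0.5707…
E_income < 0 ⇒ inferior good.

-0.57; inferior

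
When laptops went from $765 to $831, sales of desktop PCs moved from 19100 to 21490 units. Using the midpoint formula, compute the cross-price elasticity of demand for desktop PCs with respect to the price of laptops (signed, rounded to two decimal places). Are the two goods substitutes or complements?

%ΔQ_{desktop PCs} = (21490 − 19100)/avg = 2390/20295 = 0.117762…
%ΔP_{laptops} = (831 − 765)/avg = 66/798 = 0.082706…
E_cross = (2390/20295) / (66/798) = 1.4238…
E_cross > 0 ⇒ the goods are substitutes.

1.42; substitutes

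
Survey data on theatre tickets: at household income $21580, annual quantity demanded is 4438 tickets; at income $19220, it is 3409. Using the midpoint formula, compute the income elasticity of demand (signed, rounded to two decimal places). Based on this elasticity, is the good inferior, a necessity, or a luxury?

%ΔQ = (3409 − 4438)/[( 4438 + 3409)/2] = -1029/3923.5 = -0.262265…
%ΔIncome = (19220 − 21580)/[( 21580 + 19220)/2] = -2360/20400 = -0.115686…
E_income = (-1029/3923.5) / (-2360/20400) = 2.2670…
E_income > 1 ⇒ normal good, luxury.

2.27; luxury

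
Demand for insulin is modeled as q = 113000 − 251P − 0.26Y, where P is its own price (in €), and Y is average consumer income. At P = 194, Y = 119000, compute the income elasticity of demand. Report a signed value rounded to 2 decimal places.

-0.93

At the given values, q = 113000 − 251(194) − 0.26(119000) = 33366.
∂q/∂Y = -0.26.
E = (-0.26) × (119000/33366) = -0.9272…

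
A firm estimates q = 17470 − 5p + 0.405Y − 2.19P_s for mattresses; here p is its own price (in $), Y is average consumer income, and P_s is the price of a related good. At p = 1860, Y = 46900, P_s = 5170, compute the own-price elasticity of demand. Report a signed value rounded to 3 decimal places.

-0.587

At the given values, q = 17470 − 5(1860) + 0.405(46900) − 2.19(5170) = 15842.2.
∂q/∂p = −5.
E = (-5) × (1860/15842.2) = -0.58703…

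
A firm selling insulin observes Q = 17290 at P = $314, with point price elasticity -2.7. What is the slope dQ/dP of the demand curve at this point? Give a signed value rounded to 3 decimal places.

Ed = (dQ/dP)·(P/Q) ⇒ dQ/dP = Ed·Q/P = (-2.7)·17290/314 = -148.67197…

-148.672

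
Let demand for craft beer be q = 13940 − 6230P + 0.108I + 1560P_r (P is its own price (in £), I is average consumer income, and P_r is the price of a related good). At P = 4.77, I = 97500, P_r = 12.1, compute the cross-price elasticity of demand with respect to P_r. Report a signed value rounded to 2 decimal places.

1.38

At the given values, q = 13940 − 6230(4.77) + 0.108(97500) + 1560(12.1) = 13628.9.
∂q/∂P_r = 1560.
E = (1560) × (12.1/13628.9) = 1.3849…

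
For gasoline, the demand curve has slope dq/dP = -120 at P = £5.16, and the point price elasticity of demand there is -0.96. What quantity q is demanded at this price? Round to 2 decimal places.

645.00

Ed = (dq/dP)·(P/q) ⇒ q = (dq/dP)·P/Ed = (-120)·5.16/(-0.96) = 645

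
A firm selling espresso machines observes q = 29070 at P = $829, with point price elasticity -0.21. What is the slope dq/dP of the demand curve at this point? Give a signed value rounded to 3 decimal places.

-7.364

Ed = (dq/dP)·(P/q) ⇒ dq/dP = Ed·q/P = (-0.21)·29070/829 = -7.36393…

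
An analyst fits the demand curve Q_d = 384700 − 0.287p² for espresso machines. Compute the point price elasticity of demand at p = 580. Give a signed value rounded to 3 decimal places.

-0.670

dQ_d/dp = −2·0.287·p = -332.92. At p = 580, Q_d = 288153.2.
Ed = (dQ_d/dp)·(p/Q_d) = (-332.92) × (580/288153.2) = -0.67010…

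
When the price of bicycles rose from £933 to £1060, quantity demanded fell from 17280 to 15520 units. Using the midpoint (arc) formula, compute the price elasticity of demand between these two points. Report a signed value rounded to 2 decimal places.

%ΔQ = (15520 − 17280) / [(17280 + 15520)/2] = -1760/16400 = -0.107317…
%ΔP = (1060 − 933) / [(933 + 1060)/2] = 127/996.5 = 0.127446…
Arc Ed = %ΔQ / %ΔP = (-1760/16400) / (127/996.5) = -0.8420…

-0.84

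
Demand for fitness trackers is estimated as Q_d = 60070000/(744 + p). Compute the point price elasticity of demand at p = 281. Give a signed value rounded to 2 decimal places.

-0.27

dQ_d/dp = −60070000/(744 + p)² = -57.1755. At p = 281, Q_d = 58604.9.
Ed = (dQ_d/dp)·(p/Q_d) = (-57.1755) × (281/58604.9) = -0.2741…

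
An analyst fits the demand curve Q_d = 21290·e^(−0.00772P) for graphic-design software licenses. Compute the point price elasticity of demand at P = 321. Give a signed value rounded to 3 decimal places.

dQ_d/dP = −0.00772·Q_d = -13.7898. At P = 321, Q_d = 1786.25.
Ed = (dQ_d/dP)·(P/Q_d) = (-13.7898) × (321/1786.25) = -2.47812

-2.478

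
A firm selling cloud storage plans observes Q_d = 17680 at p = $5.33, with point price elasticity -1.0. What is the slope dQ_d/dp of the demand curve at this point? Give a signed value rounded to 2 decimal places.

-3317.07

Ed = (dQ_d/dp)·(p/Q_d) ⇒ dQ_d/dp = Ed·Q_d/p = (-1.0)·17680/5.33 = -3317.0731…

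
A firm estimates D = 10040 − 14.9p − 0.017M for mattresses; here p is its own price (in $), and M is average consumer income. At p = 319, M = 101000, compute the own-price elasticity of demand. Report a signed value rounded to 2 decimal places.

-1.33

At the given values, D = 10040 − 14.9(319) − 0.017(101000) = 3569.9.
∂D/∂p = −14.9.
E = (-14.9) × (319/3569.9) = -1.3314…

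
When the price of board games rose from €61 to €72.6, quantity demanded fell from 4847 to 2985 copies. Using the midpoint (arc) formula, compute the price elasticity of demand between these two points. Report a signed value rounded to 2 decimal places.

-2.74

%ΔQ = (2985 − 4847) / [(4847 + 2985)/2] = -1862/3916 = -0.475485…
%ΔP = (72.6 − 61) / [(61 + 72.6)/2] = 11.6/66.8 = 0.173652…
Arc Ed = %ΔQ / %ΔP = (-1862/3916) / (11.6/66.8) = -2.7381…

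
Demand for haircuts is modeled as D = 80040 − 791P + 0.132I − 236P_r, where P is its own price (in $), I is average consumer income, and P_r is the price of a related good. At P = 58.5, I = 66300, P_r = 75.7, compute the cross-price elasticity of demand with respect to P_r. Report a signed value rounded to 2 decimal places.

-0.72

At the given values, D = 80040 − 791(58.5) + 0.132(66300) − 236(75.7) = 24652.9.
∂D/∂P_r = -236.
E = (-236) × (75.7/24652.9) = -0.7246…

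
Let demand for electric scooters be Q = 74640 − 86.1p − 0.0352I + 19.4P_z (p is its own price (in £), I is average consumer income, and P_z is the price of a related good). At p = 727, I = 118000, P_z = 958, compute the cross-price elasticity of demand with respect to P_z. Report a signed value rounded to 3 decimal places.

At the given values, Q = 74640 − 86.1(727) − 0.0352(118000) + 19.4(958) = 26476.9.
∂Q/∂P_z = 19.4.
E = (19.4) × (958/26476.9) = 0.70194…

0.702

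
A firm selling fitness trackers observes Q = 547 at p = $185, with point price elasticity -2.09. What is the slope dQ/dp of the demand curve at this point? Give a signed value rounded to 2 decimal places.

-6.18

Ed = (dQ/dp)·(p/Q) ⇒ dQ/dp = Ed·Q/p = (-2.09)·547/185 = -6.1796…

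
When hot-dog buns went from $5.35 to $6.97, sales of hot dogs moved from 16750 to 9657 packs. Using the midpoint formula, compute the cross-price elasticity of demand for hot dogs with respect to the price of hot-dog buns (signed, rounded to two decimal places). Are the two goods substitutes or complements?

%ΔQ_{hot dogs} = (9657 − 16750)/avg = -7093/13203.5 = -0.537206…
%ΔP_{hot-dog buns} = (6.97 − 5.35)/avg = 1.62/6.16 = 0.262987…
E_cross = (-7093/13203.5) / (1.62/6.16) = -2.0427…
E_cross < 0 ⇒ the goods are complements.

-2.04; complements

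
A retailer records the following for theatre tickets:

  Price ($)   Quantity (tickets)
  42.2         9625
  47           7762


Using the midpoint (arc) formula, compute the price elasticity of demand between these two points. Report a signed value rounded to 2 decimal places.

%ΔQ = (7762 − 9625) / [(9625 + 7762)/2] = -1863/8693.5 = -0.214298…
%ΔP = (47 − 42.2) / [(42.2 + 47)/2] = 4.8/44.6 = 0.107623…
Arc Ed = %ΔQ / %ΔP = (-1863/8693.5) / (4.8/44.6) = -1.9911…

-1.99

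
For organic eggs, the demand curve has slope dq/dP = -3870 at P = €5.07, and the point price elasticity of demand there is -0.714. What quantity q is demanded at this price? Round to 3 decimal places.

27480.252

Ed = (dq/dP)·(P/q) ⇒ q = (dq/dP)·P/Ed = (-3870)·5.07/(-0.714) = 27480.25210…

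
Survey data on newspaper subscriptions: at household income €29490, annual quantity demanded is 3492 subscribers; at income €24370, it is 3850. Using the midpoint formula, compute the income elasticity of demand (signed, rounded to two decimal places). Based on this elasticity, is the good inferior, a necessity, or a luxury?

-0.51; inferior

%ΔQ = (3850 − 3492)/[( 3492 + 3850)/2] = 358/3671 = 0.097521…
%ΔIncome = (24370 − 29490)/[( 29490 + 24370)/2] = -5120/26930 = -0.190122…
E_income = (358/3671) / (-5120/26930) = -0.5129…
E_income < 0 ⇒ inferior good.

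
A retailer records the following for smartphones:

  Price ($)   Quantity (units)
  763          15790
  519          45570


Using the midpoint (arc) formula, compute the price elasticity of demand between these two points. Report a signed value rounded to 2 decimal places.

%ΔQ = (45570 − 15790) / [(15790 + 45570)/2] = 29780/30680 = 0.970664…
%ΔP = (519 − 763) / [(763 + 519)/2] = -244/641 = -0.380655…
Arc Ed = %ΔQ / %ΔP = (29780/30680) / (-244/641) = -2.5499…

-2.55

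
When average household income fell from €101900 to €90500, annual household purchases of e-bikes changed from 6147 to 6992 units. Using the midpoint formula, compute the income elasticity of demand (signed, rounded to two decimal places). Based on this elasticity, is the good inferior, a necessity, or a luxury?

%ΔQ = (6992 − 6147)/[( 6147 + 6992)/2] = 845/6569.5 = 0.128624…
%ΔIncome = (90500 − 101900)/[( 101900 + 90500)/2] = -11400/96200 = -0.118503…
E_income = (845/6569.5) / (-11400/96200) = -1.0854…
E_income < 0 ⇒ inferior good.

-1.09; inferior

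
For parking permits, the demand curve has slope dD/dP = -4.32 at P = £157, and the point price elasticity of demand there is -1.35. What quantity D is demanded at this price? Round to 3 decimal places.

Ed = (dD/dP)·(P/D) ⇒ D = (dD/dP)·P/Ed = (-4.32)·157/(-1.35) = 502.4

502.400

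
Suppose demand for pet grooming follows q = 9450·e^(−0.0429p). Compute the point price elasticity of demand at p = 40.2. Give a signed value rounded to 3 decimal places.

dq/dp = −0.0429·q = -72.2626. At p = 40.2, q = 1684.44.
Ed = (dq/dp)·(p/q) = (-72.2626) × (40.2/1684.44) = -1.72458

-1.725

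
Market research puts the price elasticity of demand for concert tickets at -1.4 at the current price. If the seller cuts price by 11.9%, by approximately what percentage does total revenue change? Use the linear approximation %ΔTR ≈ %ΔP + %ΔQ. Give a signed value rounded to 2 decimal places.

+4.76%

%ΔQ ≈ Ed × %ΔP = (-1.4) × (-11.9%) = +16.6600%
%ΔTR ≈ %ΔP + %ΔQ = (-11.9%) + (+16.6600%) = +4.7600%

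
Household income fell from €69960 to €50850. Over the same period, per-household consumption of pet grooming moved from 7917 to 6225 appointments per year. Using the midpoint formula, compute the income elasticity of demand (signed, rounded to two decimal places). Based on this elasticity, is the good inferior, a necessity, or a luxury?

%ΔQ = (6225 − 7917)/[( 7917 + 6225)/2] = -1692/7071 = -0.239287…
%ΔIncome = (50850 − 69960)/[( 69960 + 50850)/2] = -19110/60405 = -0.316364…
E_income = (-1692/7071) / (-19110/60405) = 0.7563…
0 < E_income < 1 ⇒ normal good, necessity.

0.76; necessity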